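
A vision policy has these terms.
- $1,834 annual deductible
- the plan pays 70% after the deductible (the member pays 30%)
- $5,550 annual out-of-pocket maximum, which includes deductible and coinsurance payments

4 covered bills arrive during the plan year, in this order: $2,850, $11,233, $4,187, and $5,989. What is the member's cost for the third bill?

Claim 1 — $2,850: $1,834 finishes the deductible; $1,016 goes to coinsurance; coinsurance $1,016 × 30% = $304.80. Member owes $2,138.80 (running OOP $2,138.80).
Claim 2 — $11,233: 30% coinsurance on $11,233 = $3,369.90. Cost to member: $3,369.90. OOP to date $5,508.70.
Claim 3 — $4,187: deductible already satisfied, so member's share is 30% × $4,187 = $1,256.10. That would push OOP to $6,764.80, over the $5,550 cap, so member pays $5,550 − $5,508.70 = $41.30.

$41.30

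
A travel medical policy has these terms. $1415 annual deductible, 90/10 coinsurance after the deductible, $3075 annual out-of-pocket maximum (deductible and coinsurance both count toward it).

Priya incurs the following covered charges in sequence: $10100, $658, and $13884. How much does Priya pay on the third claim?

$725.70

Claim 1 — $10100: $1415 finishes the deductible; $8685 goes to coinsurance; traveler's 10% is $868.50. Cost to traveler: $2283.50. OOP to date $2283.50.
Claim 2 — $658: 10% coinsurance on $658 = $65.80. Cost to traveler: $65.80. OOP to date $2349.30.
Claim 3 — $13884: 10% coinsurance on $13884 = $1388.40. That would push OOP to $3737.70, over the $3075 cap, so traveler pays $3075 − $2349.30 = $725.70.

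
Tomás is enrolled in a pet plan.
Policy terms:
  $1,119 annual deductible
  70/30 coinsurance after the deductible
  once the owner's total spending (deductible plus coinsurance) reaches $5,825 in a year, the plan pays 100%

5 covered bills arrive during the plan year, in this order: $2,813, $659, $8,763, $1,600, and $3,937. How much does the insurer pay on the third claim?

Claim 1 ($2,813): deductible takes $1,119, $1,694 remains; coinsurance $1,694 × 30% = $508.20. Owner owes $1,627.20 (running OOP $1,627.20). Insurer: $2,813 − $1,627.20 = $1,185.80.
Claim 2 ($659): deductible met; 30% of $659 = $197.70. Owner owes $197.70 (running OOP $1,824.90). Insurer: $659 − $197.70 = $461.30.
Claim 3 ($8,763): deductible already satisfied, so owner's share is 30% × $8,763 = $2,628.90. Owner pays $2,628.90; OOP now $4,453.80. Insurer: $8,763 − $2,628.90 = $6,134.10.

$6,134.10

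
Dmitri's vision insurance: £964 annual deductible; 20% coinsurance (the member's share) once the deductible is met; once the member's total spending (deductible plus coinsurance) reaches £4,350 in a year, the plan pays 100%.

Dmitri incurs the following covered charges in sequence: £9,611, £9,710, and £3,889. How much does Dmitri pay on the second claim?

£1,656.60

#1 (£9,611): £964 finishes the deductible; £8,647 goes to coinsurance; member's 20% is £1,729.40. Member owes £2,693.40 (running OOP £2,693.40).
#2 (£9,710): deductible met; 20% of £9,710 = £1,942. That would push OOP to £4,635.40, over the £4,350 cap, so member pays £4,350 − £2,693.40 = £1,656.60.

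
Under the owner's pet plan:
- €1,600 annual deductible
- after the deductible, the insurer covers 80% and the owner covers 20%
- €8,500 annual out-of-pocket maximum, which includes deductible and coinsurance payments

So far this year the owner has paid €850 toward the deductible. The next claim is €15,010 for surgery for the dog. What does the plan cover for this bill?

€11,408

€850 of the €1,600 deductible is already met, leaving €750.
The remaining €14,260 (= €15,010 − €750) moves to coinsurance.
Owner's 20% share of €14,260 is €2,852.
Owner responsibility before any cap: €750 + €2,852 = €3,602.
Cumulative spending €850 + €3,602 = €4,452 stays under the €8,500 maximum.
The insurer covers the remainder: €15,010 − €3,602 = €11,408.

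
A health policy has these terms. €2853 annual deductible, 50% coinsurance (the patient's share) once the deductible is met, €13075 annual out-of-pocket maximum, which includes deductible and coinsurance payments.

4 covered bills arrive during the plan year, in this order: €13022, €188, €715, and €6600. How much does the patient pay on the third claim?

Claim 1 — €13022: €2853 to deductible, leaving €10169; 50% of €10169 = €5084.50. Patient owes €7937.50 (running OOP €7937.50).
Claim 2 — €188: 50% coinsurance on €188 = €94. Cost to patient: €94. OOP to date €8031.50.
Claim 3 — €715: deductible already satisfied, so patient's share is 50% × €715 = €357.50. Cost to patient: €357.50. OOP to date €8389.

€357.50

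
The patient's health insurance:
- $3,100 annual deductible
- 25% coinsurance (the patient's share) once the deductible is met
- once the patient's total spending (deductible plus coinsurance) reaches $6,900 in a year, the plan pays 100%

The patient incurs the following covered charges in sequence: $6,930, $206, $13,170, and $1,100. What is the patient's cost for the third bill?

$2,791

Claim 1 ($6,930): $3,100 finishes the deductible; $3,830 goes to coinsurance; coinsurance $3,830 × 25% = $957.50. Cost to patient: $4,057.50. OOP to date $4,057.50.
Claim 2 ($206): deductible met; 25% of $206 = $51.50. Cost to patient: $51.50. OOP to date $4,109.
Claim 3 ($13,170): 25% coinsurance on $13,170 = $3,292.50. OOP would hit $7,401.50 > $6,900, so the cap limits the patient to $6,900 − $4,109 = $2,791.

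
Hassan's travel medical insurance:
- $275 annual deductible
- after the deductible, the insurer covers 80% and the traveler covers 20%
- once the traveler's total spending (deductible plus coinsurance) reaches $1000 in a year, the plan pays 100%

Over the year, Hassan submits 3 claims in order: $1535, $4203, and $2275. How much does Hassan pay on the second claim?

#1 ($1535): $275 to deductible, leaving $1260; traveler's 20% is $252. Traveler owes $527 (running OOP $527).
#2 ($4203): deductible already satisfied, so traveler's share is 20% × $4203 = $840.60. That would push OOP to $1367.60, over the $1000 cap, so traveler pays $1000 − $527 = $473.

$473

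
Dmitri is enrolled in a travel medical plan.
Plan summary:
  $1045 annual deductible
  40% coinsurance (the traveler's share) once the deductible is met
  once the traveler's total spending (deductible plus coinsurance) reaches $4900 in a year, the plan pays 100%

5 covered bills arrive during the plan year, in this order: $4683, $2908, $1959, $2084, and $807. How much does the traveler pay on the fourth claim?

$453

Bill 1, $4683: deductible takes $1045, $3638 remains; 40% of $3638 = $1455.20. Traveler pays $2500.20; OOP now $2500.20.
Bill 2, $2908: 40% coinsurance on $2908 = $1163.20. Traveler pays $1163.20; OOP now $3663.40.
Bill 3, $1959: 40% coinsurance on $1959 = $783.60. Traveler pays $783.60; OOP now $4447.
Bill 4, $2084: deductible met; 40% of $2084 = $833.60. That would push OOP to $5280.60, over the $4900 cap, so traveler pays $4900 − $4447 = $453.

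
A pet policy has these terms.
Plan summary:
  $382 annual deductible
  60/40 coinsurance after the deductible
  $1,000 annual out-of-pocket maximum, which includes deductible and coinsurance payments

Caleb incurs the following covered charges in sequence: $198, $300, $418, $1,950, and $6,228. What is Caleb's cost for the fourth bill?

$404.40

Bill 1, $198: all of it applies to the deductible. Owner owes $198 (running OOP $198).
Bill 2, $300: $184 finishes the deductible; $116 goes to coinsurance; owner's 40% is $46.40. Owner owes $230.40 (running OOP $428.40).
Bill 3, $418: 40% coinsurance on $418 = $167.20. Owner owes $167.20 (running OOP $595.60).
Bill 4, $1,950: 40% coinsurance on $1,950 = $780. Adding that to $595.60 gives $1,375.60, past the $1,000 cap; owner pays only $1,000 − $595.60 = $404.40.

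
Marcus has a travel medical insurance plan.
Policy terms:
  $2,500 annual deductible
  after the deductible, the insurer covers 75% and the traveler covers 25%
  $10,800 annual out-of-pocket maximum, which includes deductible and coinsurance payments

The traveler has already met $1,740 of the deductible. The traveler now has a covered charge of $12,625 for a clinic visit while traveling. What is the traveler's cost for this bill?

$3,726.25

Remaining deductible: $2,500 − $1,740 = $760.
After the $760 deductible portion, $12,625 − $760 = $11,865 is subject to coinsurance.
Coinsurance: $11,865 × 25% = $2,966.25.
So the traveler owes $760 + $2,966.25 = $3,726.25 before any cap.
Cumulative spending $1,740 + $3,726.25 = $5,466.25 stays under the $10,800 maximum.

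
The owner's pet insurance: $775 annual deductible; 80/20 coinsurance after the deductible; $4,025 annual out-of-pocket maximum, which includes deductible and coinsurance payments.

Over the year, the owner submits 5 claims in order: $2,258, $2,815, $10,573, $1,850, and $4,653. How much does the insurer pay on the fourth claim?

#1 ($2,258): deductible takes $775, $1,483 remains; coinsurance $1,483 × 20% = $296.60. Owner pays $1,071.60; OOP now $1,071.60. Plan pays $2,258 − $1,071.60 = $1,186.40.
#2 ($2,815): 20% coinsurance on $2,815 = $563. Owner pays $563; OOP now $1,634.60. Plan pays $2,815 − $563 = $2,252.
#3 ($10,573): deductible met; 20% of $10,573 = $2,114.60. Owner pays $2,114.60; OOP now $3,749.20. Insurer: $10,573 − $2,114.60 = $8,458.40.
#4 ($1,850): deductible met; 20% of $1,850 = $370. OOP would hit $4,119.20 > $4,025, so the cap limits the owner to $4,025 − $3,749.20 = $275.80. Insurer: $1,850 − $275.80 = $1,574.20.

$1,574.20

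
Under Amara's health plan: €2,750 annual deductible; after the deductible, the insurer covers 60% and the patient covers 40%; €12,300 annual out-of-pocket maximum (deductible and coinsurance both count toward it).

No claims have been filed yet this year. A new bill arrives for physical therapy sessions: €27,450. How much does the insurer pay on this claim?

€15,150

The full €2,750 deductible is still open; €2,750 of this bill applies to it.
The remaining €24,700 (= €27,450 − €2,750) moves to coinsurance.
Coinsurance: €24,700 × 40% = €9,880.
That puts the patient's cost at €2,750 + €9,880 = €12,630 before any cap.
Adding €12,630 to the €0 already spent would give €12,630, which exceeds the €12,300 cap; the patient pays just €12,300 − €0 = €12,300.
The plan picks up €27,450 − €12,300 = €15,150.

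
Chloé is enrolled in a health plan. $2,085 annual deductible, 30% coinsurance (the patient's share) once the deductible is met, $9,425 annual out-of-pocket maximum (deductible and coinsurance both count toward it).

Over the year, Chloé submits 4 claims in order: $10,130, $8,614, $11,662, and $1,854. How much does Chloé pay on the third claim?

$2,342.30

Bill 1, $10,130: $2,085 to deductible, leaving $8,045; patient's 30% is $2,413.50. Cost to patient: $4,498.50. OOP to date $4,498.50.
Bill 2, $8,614: deductible met; 30% of $8,614 = $2,584.20. Cost to patient: $2,584.20. OOP to date $7,082.70.
Bill 3, $11,662: deductible met; 30% of $11,662 = $3,498.60. That would push OOP to $10,581.30, over the $9,425 cap, so patient pays $9,425 − $7,082.70 = $2,342.30.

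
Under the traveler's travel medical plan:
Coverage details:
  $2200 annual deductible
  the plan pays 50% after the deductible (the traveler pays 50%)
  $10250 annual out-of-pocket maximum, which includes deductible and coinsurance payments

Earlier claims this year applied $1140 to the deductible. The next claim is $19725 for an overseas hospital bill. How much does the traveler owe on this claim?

$9110

Deductible still to meet: $2200 − $1140 = $1060.
That leaves $19725 − $1060 = $18665 for coinsurance.
50% of $18665 = $9332.50 falls to the traveler.
Traveler responsibility before any cap: $1060 + $9332.50 = $10392.50.
That would bring total out-of-pocket to $11532.50, past the $10250 cap. The traveler is capped at $10250 − $1140 = $9110 on this claim.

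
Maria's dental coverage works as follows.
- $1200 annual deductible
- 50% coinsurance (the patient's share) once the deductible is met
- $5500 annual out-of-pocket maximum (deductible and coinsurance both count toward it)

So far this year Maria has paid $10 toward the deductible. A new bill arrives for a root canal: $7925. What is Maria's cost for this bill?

$4557.50

Remaining deductible: $1200 − $10 = $1190.
That leaves $7925 − $1190 = $6735 for coinsurance.
Patient's 50% share of $6735 is $3367.50.
So the patient owes $1190 + $3367.50 = $4557.50 before any cap.
Cumulative spending $10 + $4557.50 = $4567.50 stays under the $5500 maximum.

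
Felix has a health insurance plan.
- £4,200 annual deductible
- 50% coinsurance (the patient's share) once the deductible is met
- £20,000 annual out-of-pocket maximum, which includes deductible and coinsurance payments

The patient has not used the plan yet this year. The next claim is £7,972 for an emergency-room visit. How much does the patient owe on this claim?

The full £4,200 deductible is still open; £4,200 of this bill applies to it.
After the £4,200 deductible portion, £7,972 − £4,200 = £3,772 is subject to coinsurance.
Coinsurance: £3,772 × 50% = £1,886.
So the patient owes £4,200 + £1,886 = £6,086 before any cap.
Year-to-date out-of-pocket becomes £0 + £6,086 = £6,086, still under the £20,000 maximum, so no cap applies.

£6,086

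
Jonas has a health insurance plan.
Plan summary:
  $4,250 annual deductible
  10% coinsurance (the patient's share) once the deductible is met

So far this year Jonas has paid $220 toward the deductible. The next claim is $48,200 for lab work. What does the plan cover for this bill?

Deductible still to meet: $4,250 − $220 = $4,030.
That leaves $48,200 − $4,030 = $44,170 for coinsurance.
10% of $44,170 = $4,417 falls to the patient.
Patient responsibility: $4,030 + $4,417 = $8,447.
The insurer covers the remainder: $48,200 − $8,447 = $39,753.

$39,753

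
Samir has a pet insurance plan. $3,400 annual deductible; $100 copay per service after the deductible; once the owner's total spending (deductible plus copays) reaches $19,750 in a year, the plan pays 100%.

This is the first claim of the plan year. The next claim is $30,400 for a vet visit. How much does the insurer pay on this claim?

$26,900

The full $3,400 deductible is still open; $3,400 of this bill applies to it.
That leaves $30,400 − $3,400 = $27,000 for the copay.
Copay on this service: $100.
So the owner owes $3,400 + $100 = $3,500 before any cap.
Cumulative spending $0 + $3,500 = $3,500 stays under the $19,750 maximum.
Insurer pays the balance: $30,400 − $3,500 = $26,900.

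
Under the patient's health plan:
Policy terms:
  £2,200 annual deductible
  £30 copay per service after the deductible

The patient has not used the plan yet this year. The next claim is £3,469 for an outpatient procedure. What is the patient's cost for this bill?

£2,230

Nothing has been paid toward the £2,200 deductible, so the first £2,200 of this charge is applied there.
That leaves £3,469 − £2,200 = £1,269 for the copay.
Copay on this service: £30.
Patient responsibility: £2,200 + £30 = £2,230.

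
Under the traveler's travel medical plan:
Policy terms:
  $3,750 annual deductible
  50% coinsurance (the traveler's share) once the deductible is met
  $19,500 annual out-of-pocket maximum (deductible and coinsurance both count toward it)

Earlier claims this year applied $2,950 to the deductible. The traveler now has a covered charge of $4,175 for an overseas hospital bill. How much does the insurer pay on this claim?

Deductible still to meet: $3,750 − $2,950 = $800.
After the $800 deductible portion, $4,175 − $800 = $3,375 is subject to coinsurance.
Coinsurance: $3,375 × 50% = $1,687.50.
So the traveler owes $800 + $1,687.50 = $2,487.50 before any cap.
Cumulative spending $2,950 + $2,487.50 = $5,437.50 stays under the $19,500 maximum.
Insurer pays the balance: $4,175 − $2,487.50 = $1,687.50.

$1,687.50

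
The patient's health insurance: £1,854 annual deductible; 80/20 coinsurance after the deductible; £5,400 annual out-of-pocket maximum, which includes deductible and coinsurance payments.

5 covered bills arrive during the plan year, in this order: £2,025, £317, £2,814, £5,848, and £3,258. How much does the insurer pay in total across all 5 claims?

£9,926.40

#1 (£2,025): deductible takes £1,854, £171 remains; coinsurance £171 × 20% = £34.20. Cost to patient: £1,888.20. OOP to date £1,888.20. Insurer: £2,025 − £1,888.20 = £136.80.
#2 (£317): deductible already satisfied, so patient's share is 20% × £317 = £63.40. Cost to patient: £63.40. OOP to date £1,951.60. Plan pays £317 − £63.40 = £253.60.
#3 (£2,814): deductible already satisfied, so patient's share is 20% × £2,814 = £562.80. Patient pays £562.80; OOP now £2,514.40. Insurer: £2,814 − £562.80 = £2,251.20.
#4 (£5,848): deductible met; 20% of £5,848 = £1,169.60. Cost to patient: £1,169.60. OOP to date £3,684. Insurer: £5,848 − £1,169.60 = £4,678.40.
#5 (£3,258): deductible already satisfied, so patient's share is 20% × £3,258 = £651.60. Cost to patient: £651.60. OOP to date £4,335.60. Insurer: £3,258 − £651.60 = £2,606.40.
Insurer total = bills − patient's total = £14,262 − £4,335.60 = £9,926.40.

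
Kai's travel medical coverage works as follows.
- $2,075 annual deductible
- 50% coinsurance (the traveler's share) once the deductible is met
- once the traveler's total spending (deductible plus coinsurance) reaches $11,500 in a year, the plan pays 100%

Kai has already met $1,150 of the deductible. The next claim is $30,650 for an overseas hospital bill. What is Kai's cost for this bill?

Remaining deductible: $2,075 − $1,150 = $925.
That leaves $30,650 − $925 = $29,725 for coinsurance.
Coinsurance: $29,725 × 50% = $14,862.50.
So the traveler owes $925 + $14,862.50 = $15,787.50 before any cap.
That would bring total out-of-pocket to $16,937.50, past the $11,500 cap. The traveler is capped at $11,500 − $1,150 = $10,350 on this claim.

$10,350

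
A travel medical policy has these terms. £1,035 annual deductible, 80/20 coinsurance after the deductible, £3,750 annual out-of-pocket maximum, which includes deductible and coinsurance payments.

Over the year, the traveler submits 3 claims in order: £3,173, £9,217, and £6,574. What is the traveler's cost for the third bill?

Bill 1, £3,173: deductible takes £1,035, £2,138 remains; coinsurance £2,138 × 20% = £427.60. Traveler owes £1,462.60 (running OOP £1,462.60).
Bill 2, £9,217: 20% coinsurance on £9,217 = £1,843.40. Cost to traveler: £1,843.40. OOP to date £3,306.
Bill 3, £6,574: 20% coinsurance on £6,574 = £1,314.80. Adding that to £3,306 gives £4,620.80, past the £3,750 cap; traveler pays only £3,750 − £3,306 = £444.

£444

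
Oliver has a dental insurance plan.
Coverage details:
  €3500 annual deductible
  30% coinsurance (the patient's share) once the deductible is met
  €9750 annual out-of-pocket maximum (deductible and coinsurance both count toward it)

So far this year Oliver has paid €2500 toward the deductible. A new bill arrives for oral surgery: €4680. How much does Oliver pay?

€2500 of the €3500 deductible is already met, leaving €1000.
That leaves €4680 − €1000 = €3680 for coinsurance.
Coinsurance: €3680 × 30% = €1104.
So the patient owes €1000 + €1104 = €2104 before any cap.
Total out-of-pocket so far would be €2500 + €2104 = €4604, below the €9750 cap — no reduction.

€2104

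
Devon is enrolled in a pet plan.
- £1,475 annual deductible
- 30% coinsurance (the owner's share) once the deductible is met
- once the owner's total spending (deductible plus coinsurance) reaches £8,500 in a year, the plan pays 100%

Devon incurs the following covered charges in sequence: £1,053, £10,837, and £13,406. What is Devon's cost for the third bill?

£3,900.50

Claim 1 — £1,053: all of it applies to the deductible. Cost to owner: £1,053. OOP to date £1,053.
Claim 2 — £10,837: £422 to deductible, leaving £10,415; owner's 30% is £3,124.50. Owner pays £3,546.50; OOP now £4,599.50.
Claim 3 — £13,406: deductible already satisfied, so owner's share is 30% × £13,406 = £4,021.80. Adding that to £4,599.50 gives £8,621.30, past the £8,500 cap; owner pays only £8,500 − £4,599.50 = £3,900.50.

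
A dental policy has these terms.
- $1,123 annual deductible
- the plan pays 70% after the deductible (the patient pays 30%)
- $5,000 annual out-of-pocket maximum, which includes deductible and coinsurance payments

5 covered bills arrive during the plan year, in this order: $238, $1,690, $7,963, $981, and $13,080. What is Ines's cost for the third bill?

Bill 1, $238: entire amount goes to the deductible. Patient owes $238 (running OOP $238).
Bill 2, $1,690: $885 to deductible, leaving $805; coinsurance $805 × 30% = $241.50. Patient pays $1,126.50; OOP now $1,364.50.
Bill 3, $7,963: deductible met; 30% of $7,963 = $2,388.90. Cost to patient: $2,388.90. OOP to date $3,753.40.

$2,388.90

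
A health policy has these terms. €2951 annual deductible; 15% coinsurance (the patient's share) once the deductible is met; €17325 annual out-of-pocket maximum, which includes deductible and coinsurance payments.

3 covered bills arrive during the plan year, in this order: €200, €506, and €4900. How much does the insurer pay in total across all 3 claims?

€2256.75

Claim 1 — €200: all of it applies to the deductible. Patient pays €200; OOP now €200. Plan pays €200 − €200 = €0.
Claim 2 — €506: fully absorbed by the deductible. Patient owes €506 (running OOP €706). Insurer: €506 − €506 = €0.
Claim 3 — €4900: €2245 finishes the deductible; €2655 goes to coinsurance; 15% of €2655 = €398.25. Patient owes €2643.25 (running OOP €3349.25). Insurer: €4900 − €2643.25 = €2256.75.
Insurer total: €0 + €0 + €2256.75 = €2256.75.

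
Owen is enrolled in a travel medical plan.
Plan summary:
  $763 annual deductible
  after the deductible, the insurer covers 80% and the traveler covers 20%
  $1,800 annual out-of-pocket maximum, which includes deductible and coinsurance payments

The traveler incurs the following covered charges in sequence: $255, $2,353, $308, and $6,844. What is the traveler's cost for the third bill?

$61.60

Claim 1 ($255): entire amount goes to the deductible. Cost to traveler: $255. OOP to date $255.
Claim 2 ($2,353): $508 finishes the deductible; $1,845 goes to coinsurance; coinsurance $1,845 × 20% = $369. Traveler pays $877; OOP now $1,132.
Claim 3 ($308): deductible already satisfied, so traveler's share is 20% × $308 = $61.60. Cost to traveler: $61.60. OOP to date $1,193.60.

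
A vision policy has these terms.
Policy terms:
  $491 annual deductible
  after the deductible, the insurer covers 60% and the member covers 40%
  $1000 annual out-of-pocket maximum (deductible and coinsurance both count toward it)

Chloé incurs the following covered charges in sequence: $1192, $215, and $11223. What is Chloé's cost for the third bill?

$142.60

Claim 1 ($1192): deductible takes $491, $701 remains; 40% of $701 = $280.40. Member pays $771.40; OOP now $771.40.
Claim 2 ($215): 40% coinsurance on $215 = $86. Member owes $86 (running OOP $857.40).
Claim 3 ($11223): deductible already satisfied, so member's share is 40% × $11223 = $4489.20. That would push OOP to $5346.60, over the $1000 cap, so member pays $1000 − $857.40 = $142.60.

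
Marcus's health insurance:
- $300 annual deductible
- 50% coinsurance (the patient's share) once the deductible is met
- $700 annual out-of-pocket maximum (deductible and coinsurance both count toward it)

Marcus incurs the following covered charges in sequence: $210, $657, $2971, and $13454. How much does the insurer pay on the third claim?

$2854.50

Bill 1, $210: fully absorbed by the deductible. Cost to patient: $210. OOP to date $210. Plan pays $210 − $210 = $0.
Bill 2, $657: deductible takes $90, $567 remains; 50% of $567 = $283.50. Patient pays $373.50; OOP now $583.50. Plan pays $657 − $373.50 = $283.50.
Bill 3, $2971: deductible already satisfied, so patient's share is 50% × $2971 = $1485.50. That would push OOP to $2069, over the $700 cap, so patient pays $700 − $583.50 = $116.50. Insurer: $2971 − $116.50 = $2854.50.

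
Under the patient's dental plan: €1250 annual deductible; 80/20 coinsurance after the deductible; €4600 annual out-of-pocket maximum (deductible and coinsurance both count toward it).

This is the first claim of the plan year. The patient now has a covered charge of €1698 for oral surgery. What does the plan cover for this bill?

Deductible not yet touched, so the first €1250 of the bill goes to the deductible.
That leaves €1698 − €1250 = €448 for coinsurance.
20% of €448 = €89.60 falls to the patient.
So the patient owes €1250 + €89.60 = €1339.60 before any cap.
Cumulative spending €0 + €1339.60 = €1339.60 stays under the €4600 maximum.
The plan picks up €1698 − €1339.60 = €358.40.

€358.40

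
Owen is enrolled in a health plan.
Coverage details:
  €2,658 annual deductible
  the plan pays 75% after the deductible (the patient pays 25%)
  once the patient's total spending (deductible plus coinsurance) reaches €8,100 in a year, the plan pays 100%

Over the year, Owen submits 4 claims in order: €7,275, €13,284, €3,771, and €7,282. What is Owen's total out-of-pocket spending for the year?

€8,100

#1 (€7,275): €2,658 finishes the deductible; €4,617 goes to coinsurance; patient's 25% is €1,154.25. Cost to patient: €3,812.25. OOP to date €3,812.25.
#2 (€13,284): deductible met; 25% of €13,284 = €3,321. Patient pays €3,321; OOP now €7,133.25.
#3 (€3,771): deductible met; 25% of €3,771 = €942.75. Cost to patient: €942.75. OOP to date €8,076.
#4 (€7,282): deductible met; 25% of €7,282 = €1,820.50. Adding that to €8,076 gives €9,896.50, past the €8,100 cap; patient pays only €8,100 − €8,076 = €24.
Total paid by the patient: €3,812.25 + €3,321 + €942.75 + €24 = €8,100.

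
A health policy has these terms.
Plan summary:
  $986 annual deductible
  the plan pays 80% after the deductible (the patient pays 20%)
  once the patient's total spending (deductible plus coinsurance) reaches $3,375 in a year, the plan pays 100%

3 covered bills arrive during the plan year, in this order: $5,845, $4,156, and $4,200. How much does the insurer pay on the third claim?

Claim 1 — $5,845: $986 finishes the deductible; $4,859 goes to coinsurance; patient's 20% is $971.80. Cost to patient: $1,957.80. OOP to date $1,957.80. Insurer: $5,845 − $1,957.80 = $3,887.20.
Claim 2 — $4,156: deductible met; 20% of $4,156 = $831.20. Patient owes $831.20 (running OOP $2,789). Insurer: $4,156 − $831.20 = $3,324.80.
Claim 3 — $4,200: 20% coinsurance on $4,200 = $840. OOP would hit $3,629 > $3,375, so the cap limits the patient to $3,375 − $2,789 = $586. Plan pays $4,200 − $586 = $3,614.

$3,614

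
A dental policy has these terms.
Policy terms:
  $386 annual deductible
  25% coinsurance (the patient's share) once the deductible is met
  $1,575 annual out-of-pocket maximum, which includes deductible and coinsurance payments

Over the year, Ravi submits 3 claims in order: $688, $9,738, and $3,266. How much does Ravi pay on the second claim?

Claim 1 — $688: $386 to deductible, leaving $302; patient's 25% is $75.50. Patient owes $461.50 (running OOP $461.50).
Claim 2 — $9,738: deductible already satisfied, so patient's share is 25% × $9,738 = $2,434.50. OOP would hit $2,896 > $1,575, so the cap limits the patient to $1,575 − $461.50 = $1,113.50.

$1,113.50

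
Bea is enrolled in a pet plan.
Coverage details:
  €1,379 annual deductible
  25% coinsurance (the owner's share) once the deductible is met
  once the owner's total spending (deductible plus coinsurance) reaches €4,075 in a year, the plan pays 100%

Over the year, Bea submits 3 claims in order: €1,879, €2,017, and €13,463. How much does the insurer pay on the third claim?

Claim 1 (€1,879): deductible takes €1,379, €500 remains; owner's 25% is €125. Cost to owner: €1,504. OOP to date €1,504. Plan pays €1,879 − €1,504 = €375.
Claim 2 (€2,017): deductible met; 25% of €2,017 = €504.25. Owner owes €504.25 (running OOP €2,008.25). Plan pays €2,017 − €504.25 = €1,512.75.
Claim 3 (€13,463): deductible met; 25% of €13,463 = €3,365.75. OOP would hit €5,374 > €4,075, so the cap limits the owner to €4,075 − €2,008.25 = €2,066.75. Plan pays €13,463 − €2,066.75 = €11,396.25.

€11,396.25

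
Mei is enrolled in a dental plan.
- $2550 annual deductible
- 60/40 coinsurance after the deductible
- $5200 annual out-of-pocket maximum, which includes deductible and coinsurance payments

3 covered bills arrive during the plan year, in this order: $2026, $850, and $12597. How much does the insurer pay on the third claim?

Claim 1 — $2026: entire amount goes to the deductible. Cost to patient: $2026. OOP to date $2026. Insurer: $2026 − $2026 = $0.
Claim 2 — $850: deductible takes $524, $326 remains; coinsurance $326 × 40% = $130.40. Patient pays $654.40; OOP now $2680.40. Insurer: $850 − $654.40 = $195.60.
Claim 3 — $12597: deductible already satisfied, so patient's share is 40% × $12597 = $5038.80. That would push OOP to $7719.20, over the $5200 cap, so patient pays $5200 − $2680.40 = $2519.60. Plan pays $12597 − $2519.60 = $10077.40.

$10077.40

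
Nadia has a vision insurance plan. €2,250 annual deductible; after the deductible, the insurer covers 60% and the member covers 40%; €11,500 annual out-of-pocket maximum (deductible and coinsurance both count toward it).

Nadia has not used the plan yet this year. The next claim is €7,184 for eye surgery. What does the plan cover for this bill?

€2,960.40

Nothing has been paid toward the €2,250 deductible, so the first €2,250 of this charge is applied there.
The remaining €4,934 (= €7,184 − €2,250) moves to coinsurance.
Member's 40% share of €4,934 is €1,973.60.
Member responsibility before any cap: €2,250 + €1,973.60 = €4,223.60.
Cumulative spending €0 + €4,223.60 = €4,223.60 stays under the €11,500 maximum.
The plan picks up €7,184 − €4,223.60 = €2,960.40.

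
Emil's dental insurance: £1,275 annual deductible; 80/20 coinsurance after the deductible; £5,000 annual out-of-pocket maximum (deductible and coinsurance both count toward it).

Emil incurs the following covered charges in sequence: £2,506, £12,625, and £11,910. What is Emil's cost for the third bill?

£953.80

Claim 1 (£2,506): £1,275 finishes the deductible; £1,231 goes to coinsurance; coinsurance £1,231 × 20% = £246.20. Patient pays £1,521.20; OOP now £1,521.20.
Claim 2 (£12,625): deductible already satisfied, so patient's share is 20% × £12,625 = £2,525. Patient pays £2,525; OOP now £4,046.20.
Claim 3 (£11,910): deductible already satisfied, so patient's share is 20% × £11,910 = £2,382. That would push OOP to £6,428.20, over the £5,000 cap, so patient pays £5,000 − £4,046.20 = £953.80.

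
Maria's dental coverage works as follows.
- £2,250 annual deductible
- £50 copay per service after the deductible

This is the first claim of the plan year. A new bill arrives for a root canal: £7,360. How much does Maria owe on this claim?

Deductible not yet touched, so the first £2,250 of the bill goes to the deductible.
After the £2,250 deductible portion, £7,360 − £2,250 = £5,110 is subject to the copay.
Copay on this service: £50.
That puts the patient's cost at £2,250 + £50 = £2,300.

£2,300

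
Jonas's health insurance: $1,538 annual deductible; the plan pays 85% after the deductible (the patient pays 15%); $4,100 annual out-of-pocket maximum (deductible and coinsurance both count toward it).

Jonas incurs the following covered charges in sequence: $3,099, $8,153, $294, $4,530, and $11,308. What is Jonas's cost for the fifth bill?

Claim 1 — $3,099: deductible takes $1,538, $1,561 remains; patient's 15% is $234.15. Patient pays $1,772.15; OOP now $1,772.15.
Claim 2 — $8,153: 15% coinsurance on $8,153 = $1,222.95. Cost to patient: $1,222.95. OOP to date $2,995.10.
Claim 3 — $294: deductible met; 15% of $294 = $44.10. Cost to patient: $44.10. OOP to date $3,039.20.
Claim 4 — $4,530: deductible met; 15% of $4,530 = $679.50. Patient owes $679.50 (running OOP $3,718.70).
Claim 5 — $11,308: deductible already satisfied, so patient's share is 15% × $11,308 = $1,696.20. Adding that to $3,718.70 gives $5,414.90, past the $4,100 cap; patient pays only $4,100 − $3,718.70 = $381.30.

$381.30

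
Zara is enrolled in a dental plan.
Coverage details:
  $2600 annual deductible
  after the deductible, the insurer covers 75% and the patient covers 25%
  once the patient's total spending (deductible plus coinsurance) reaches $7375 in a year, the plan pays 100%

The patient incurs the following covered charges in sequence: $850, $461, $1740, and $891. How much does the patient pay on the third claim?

$1401.75

Claim 1 ($850): all of it applies to the deductible. Patient pays $850; OOP now $850.
Claim 2 ($461): fully absorbed by the deductible. Patient pays $461; OOP now $1311.
Claim 3 ($1740): deductible takes $1289, $451 remains; patient's 25% is $112.75. Cost to patient: $1401.75. OOP to date $2712.75.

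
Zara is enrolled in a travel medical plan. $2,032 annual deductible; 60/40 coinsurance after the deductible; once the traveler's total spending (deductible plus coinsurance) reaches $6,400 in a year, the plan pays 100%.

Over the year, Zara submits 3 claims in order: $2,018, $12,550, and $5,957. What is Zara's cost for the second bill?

$4,382

Bill 1, $2,018: entire amount goes to the deductible. Cost to traveler: $2,018. OOP to date $2,018.
Bill 2, $12,550: $14 finishes the deductible; $12,536 goes to coinsurance; traveler's 40% is $5,014.40. Claim cost before the cap: $14 + $5,014.40 = $5,028.40. Adding that to $2,018 gives $7,046.40, past the $6,400 cap; traveler pays only $6,400 − $2,018 = $4,382.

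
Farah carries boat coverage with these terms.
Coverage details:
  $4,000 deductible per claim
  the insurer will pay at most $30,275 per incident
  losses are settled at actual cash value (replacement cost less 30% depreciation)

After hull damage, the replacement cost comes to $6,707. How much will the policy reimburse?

Depreciate 30%: the covered value is $6,707 × 0.7 = $4,694.90.
After the deductible, $4,694.90 − $4,000 = $694.90 remains.
That's under the $30,275 cap, so the insurer reimburses the full $694.90.

$694.90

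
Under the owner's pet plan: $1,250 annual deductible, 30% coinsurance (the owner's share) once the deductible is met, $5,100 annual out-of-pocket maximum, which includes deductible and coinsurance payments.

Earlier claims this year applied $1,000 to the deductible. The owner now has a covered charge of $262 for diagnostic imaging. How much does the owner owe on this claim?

$253.60

Remaining deductible: $1,250 − $1,000 = $250.
That leaves $262 − $250 = $12 for coinsurance.
Coinsurance: $12 × 30% = $3.60.
Owner responsibility before any cap: $250 + $3.60 = $253.60.
Cumulative spending $1,000 + $253.60 = $1,253.60 stays under the $5,100 maximum.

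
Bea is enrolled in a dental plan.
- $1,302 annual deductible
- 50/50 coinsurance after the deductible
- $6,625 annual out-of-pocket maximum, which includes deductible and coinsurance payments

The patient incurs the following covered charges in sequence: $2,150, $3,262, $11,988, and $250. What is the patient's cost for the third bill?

$3,268

Claim 1 ($2,150): $1,302 to deductible, leaving $848; patient's 50% is $424. Cost to patient: $1,726. OOP to date $1,726.
Claim 2 ($3,262): 50% coinsurance on $3,262 = $1,631. Patient owes $1,631 (running OOP $3,357).
Claim 3 ($11,988): 50% coinsurance on $11,988 = $5,994. Adding that to $3,357 gives $9,351, past the $6,625 cap; patient pays only $6,625 − $3,357 = $3,268.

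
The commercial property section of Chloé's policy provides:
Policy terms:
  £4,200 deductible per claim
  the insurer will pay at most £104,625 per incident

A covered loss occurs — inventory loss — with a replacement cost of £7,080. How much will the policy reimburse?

Subtract the deductible: £7,080 − £4,200 = £2,880.
£2,880 ≤ £104,625, so the limit doesn't bind; insurer pays £2,880.

£2,880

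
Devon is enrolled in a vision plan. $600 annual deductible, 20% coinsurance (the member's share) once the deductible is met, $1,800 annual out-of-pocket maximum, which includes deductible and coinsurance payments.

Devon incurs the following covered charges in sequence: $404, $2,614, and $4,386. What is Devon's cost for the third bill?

Claim 1 ($404): fully absorbed by the deductible. Member pays $404; OOP now $404.
Claim 2 ($2,614): deductible takes $196, $2,418 remains; member's 20% is $483.60. Member pays $679.60; OOP now $1,083.60.
Claim 3 ($4,386): deductible already satisfied, so member's share is 20% × $4,386 = $877.20. Adding that to $1,083.60 gives $1,960.80, past the $1,800 cap; member pays only $1,800 − $1,083.60 = $716.40.

$716.40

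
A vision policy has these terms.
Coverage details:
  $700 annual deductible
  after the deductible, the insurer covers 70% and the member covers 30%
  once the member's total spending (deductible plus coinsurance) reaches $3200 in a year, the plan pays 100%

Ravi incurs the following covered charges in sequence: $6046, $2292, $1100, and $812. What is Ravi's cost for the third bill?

$208.60

#1 ($6046): $700 finishes the deductible; $5346 goes to coinsurance; coinsurance $5346 × 30% = $1603.80. Cost to member: $2303.80. OOP to date $2303.80.
#2 ($2292): deductible already satisfied, so member's share is 30% × $2292 = $687.60. Member pays $687.60; OOP now $2991.40.
#3 ($1100): deductible already satisfied, so member's share is 30% × $1100 = $330. Adding that to $2991.40 gives $3321.40, past the $3200 cap; member pays only $3200 − $2991.40 = $208.60.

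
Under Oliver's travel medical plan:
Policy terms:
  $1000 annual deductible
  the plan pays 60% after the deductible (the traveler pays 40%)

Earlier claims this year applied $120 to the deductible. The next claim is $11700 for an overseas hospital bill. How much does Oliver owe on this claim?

$120 of the $1000 deductible is already met, leaving $880.
The remaining $10820 (= $11700 − $880) moves to coinsurance.
Coinsurance: $10820 × 40% = $4328.
So the traveler owes $880 + $4328 = $5208.

$5208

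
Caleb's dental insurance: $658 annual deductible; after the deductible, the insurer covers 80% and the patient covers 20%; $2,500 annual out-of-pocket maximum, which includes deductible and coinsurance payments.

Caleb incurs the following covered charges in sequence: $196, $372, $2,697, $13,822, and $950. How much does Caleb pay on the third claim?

$611.40

Claim 1 — $196: entire amount goes to the deductible. Patient pays $196; OOP now $196.
Claim 2 — $372: entire amount goes to the deductible. Cost to patient: $372. OOP to date $568.
Claim 3 — $2,697: $90 finishes the deductible; $2,607 goes to coinsurance; coinsurance $2,607 × 20% = $521.40. Patient pays $611.40; OOP now $1,179.40.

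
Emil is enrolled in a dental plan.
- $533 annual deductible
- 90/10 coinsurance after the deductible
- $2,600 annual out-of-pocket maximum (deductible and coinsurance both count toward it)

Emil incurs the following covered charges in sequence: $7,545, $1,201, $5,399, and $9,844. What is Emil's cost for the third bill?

$539.90

Claim 1 — $7,545: $533 finishes the deductible; $7,012 goes to coinsurance; patient's 10% is $701.20. Patient pays $1,234.20; OOP now $1,234.20.
Claim 2 — $1,201: 10% coinsurance on $1,201 = $120.10. Patient owes $120.10 (running OOP $1,354.30).
Claim 3 — $5,399: deductible already satisfied, so patient's share is 10% × $5,399 = $539.90. Cost to patient: $539.90. OOP to date $1,894.20.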